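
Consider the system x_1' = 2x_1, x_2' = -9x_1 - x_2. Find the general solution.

Coefficient matrix A = [[2, 0], [-9, -1]].
Characteristic polynomial det(A - λI) = λ^2 - λ - 2 = 0.
Eigenvalues λ = 2, -1.
For λ=2: (A-λI) row 2 is [-9, -3], so an eigenvector is (-1, 3).
For λ=-1: (A-λI) row 1 is [3, 0], so an eigenvector is (0, 1).
General solution: C_1e^(2t)(-1,3) + C_2e^(-t)(0,1).

x_1(t) = -C_1e^(2t), x_2(t) = 3C_1e^(2t) + C_2e^(-t)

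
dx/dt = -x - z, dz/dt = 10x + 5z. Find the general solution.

x(t) = c_1e^(2t)cos(t) + c_2e^(2t)sin(t), z(t) = c_1e^(2t)sin(t) - 3c_1e^(2t)cos(t) - 3c_2e^(2t)sin(t) - c_2e^(2t)cos(t)

Coefficient matrix A = [[-1, -1], [10, 5]].
Characteristic polynomial det(A - λI) = λ^2 - 4λ + 5 = 0.
Eigenvalues λ = 2 ± i (complex conjugate pair).
For λ=2+i: an eigenvector is (1,-3) - i(0,1) = (1, -3 - i).
A real fundamental pair from Re and Im of e^((2+i)t)v: X_1 = e^(2t)(cos(t)·(1,-3) + sin(t)·(0,1)), X_2 = e^(2t)(sin(t)·(1,-3) - cos(t)·(0,1)).
General solution: c_1X_1 + c_2X_2.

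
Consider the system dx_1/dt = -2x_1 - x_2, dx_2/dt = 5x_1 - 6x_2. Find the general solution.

Coefficient matrix A = [[-2, -1], [5, -6]].
Characteristic polynomial det(A - λI) = λ^2 + 8λ + 17 = 0.
Eigenvalues λ = -4 ± i (complex conjugate pair).
For λ=-4+i: an eigenvector is (0,-1) - i(1,2) = (0 - i, -1 - 2i).
A real fundamental pair from Re and Im of e^((-4+i)t)v: X_1 = e^(-4t)(cos(t)·(0,-1) + sin(t)·(1,2)), X_2 = e^(-4t)(sin(t)·(0,-1) - cos(t)·(1,2)).
General solution: c_1X_1 + c_2X_2.

x_1(t) = c_1e^(-4t)sin(t) - c_2e^(-4t)cos(t), x_2(t) = 2c_1e^(-4t)sin(t) - c_1e^(-4t)cos(t) - c_2e^(-4t)sin(t) - 2c_2e^(-4t)cos(t)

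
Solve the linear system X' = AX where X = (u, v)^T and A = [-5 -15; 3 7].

u(t) = -K_1e^(t)sin(3t) - 2K_1e^(t)cos(3t) - 2K_2e^(t)sin(3t) + K_2e^(t)cos(3t), v(t) = K_1e^(t)cos(3t) + K_2e^(t)sin(3t)

Coefficient matrix A = [[-5, -15], [3, 7]].
Characteristic polynomial det(A - λI) = λ^2 - 2λ + 10 = 0.
Eigenvalues λ = 1 ± 3i (complex conjugate pair).
For λ=1+3i: an eigenvector is (-2,1) - i(-1,0) = (-2 + i, 1).
A real fundamental pair from Re and Im of e^((1+3i)t)v: X_1 = e^(t)(cos(3t)·(-2,1) + sin(3t)·(-1,0)), X_2 = e^(t)(sin(3t)·(-2,1) - cos(3t)·(-1,0)).
General solution: K_1X_1 + K_2X_2.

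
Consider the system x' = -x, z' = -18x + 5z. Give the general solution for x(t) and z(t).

x(t) = -C_2e^(-t), z(t) = C_1e^(5t) - 3C_2e^(-t)

Coefficient matrix A = [[-1, 0], [-18, 5]].
Characteristic polynomial det(A - λI) = λ^2 - 4λ - 5 = 0.
Eigenvalues λ = 5, -1.
For λ=5: (A-λI) row 1 is [-6, 0], so an eigenvector is (0, 1).
For λ=-1: (A-λI) row 2 is [-18, 6], so an eigenvector is (-1, -3).
General solution: C_1e^(5t)(0,1) + C_2e^(-t)(-1,-3).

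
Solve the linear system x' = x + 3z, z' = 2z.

Coefficient matrix A = [[1, 3], [0, 2]].
Characteristic polynomial det(A - λI) = λ^2 - 3λ + 2 = 0.
Eigenvalues λ = 2, 1.
For λ=2: (A-λI) row 1 is [-1, 3], so an eigenvector is (3, 1).
For λ=1: (A-λI) row 1 is [0, 3], so an eigenvector is (-1, 0).
General solution: C_1e^(2t)(3,1) + C_2e^(t)(-1,0).

x(t) = 3C_1e^(2t) - C_2e^(t), z(t) = C_1e^(2t)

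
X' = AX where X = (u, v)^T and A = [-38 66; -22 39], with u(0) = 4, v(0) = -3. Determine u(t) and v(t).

u(t) = -30e^(6t) + 34e^(-5t), v(t) = -20e^(6t) + 17e^(-5t)

Coefficient matrix A = [[-38, 66], [-22, 39]].
Characteristic polynomial det(A - λI) = λ^2 - λ - 30 = 0.
Eigenvalues λ = -5, 6.
For λ=-5: (A-λI) row 1 is [-33, 66], so an eigenvector is (-2, -1).
For λ=6: (A-λI) row 1 is [-44, 66], so an eigenvector is (-3, -2).
General solution: K_1e^(-5t)(-2,-1) + K_2e^(6t)(-3,-2).
Applying u(0)=4, v(0)=-3 gives K_1=-17, K_2=10.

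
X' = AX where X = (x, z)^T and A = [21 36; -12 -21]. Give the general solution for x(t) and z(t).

Coefficient matrix A = [[21, 36], [-12, -21]].
Characteristic polynomial det(A - λI) = λ^2 - 9 = 0.
Eigenvalues λ = 3, -3.
For λ=3: (A-λI) row 1 is [18, 36], so an eigenvector is (2, -1).
For λ=-3: (A-λI) row 1 is [24, 36], so an eigenvector is (-3, 2).
General solution: C_1e^(3t)(2,-1) + C_2e^(-3t)(-3,2).

x(t) = 2C_1e^(3t) - 3C_2e^(-3t), z(t) = -C_1e^(3t) + 2C_2e^(-3t)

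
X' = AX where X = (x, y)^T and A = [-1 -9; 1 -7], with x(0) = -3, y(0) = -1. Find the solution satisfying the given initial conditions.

Coefficient matrix A = [[-1, -9], [1, -7]].
Characteristic polynomial det(A - λI) = λ^2 + 8λ + 16 = 0.
Single eigenvalue λ = -4 with algebraic multiplicity 2.
Eigenvector v = (3,1); generalized eigenvector w with (A-λI)w=v is (1,0).
General solution: e^(-4t)[C_1·v + C_2·(t·v + w)].
Applying x(0)=-3, y(0)=-1 gives C_1=-1, C_2=0.

x(t) = -3e^(-4t), y(t) = -e^(-4t)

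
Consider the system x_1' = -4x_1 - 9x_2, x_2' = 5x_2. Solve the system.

Coefficient matrix A = [[-4, -9], [0, 5]].
Characteristic polynomial det(A - λI) = λ^2 - λ - 20 = 0.
Eigenvalues λ = -4, 5.
For λ=-4: (A-λI) row 1 is [0, -9], so an eigenvector is (-1, 0).
For λ=5: (A-λI) row 1 is [-9, -9], so an eigenvector is (1, -1).
General solution: c_1e^(-4t)(-1,0) + c_2e^(5t)(1,-1).

x_1(t) = -c_1e^(-4t) + c_2e^(5t), x_2(t) = -c_2e^(5t)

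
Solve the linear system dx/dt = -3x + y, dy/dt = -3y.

Coefficient matrix A = [[-3, 1], [0, -3]].
Characteristic polynomial det(A - λI) = λ^2 + 6λ + 9 = 0.
Single eigenvalue λ = -3 with algebraic multiplicity 2.
Eigenvector v = (1,0); generalized eigenvector w with (A-λI)w=v is (3,1).
General solution: e^(-3t)[K_1·v + K_2·(t·v + w)].

x(t) = K_1e^(-3t) + K_2te^(-3t) + 3K_2e^(-3t), y(t) = K_2e^(-3t)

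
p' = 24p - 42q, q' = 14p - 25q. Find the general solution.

p(t) = -2C_1e^(3t) - 3C_2e^(-4t), q(t) = -C_1e^(3t) - 2C_2e^(-4t)

Coefficient matrix A = [[24, -42], [14, -25]].
Characteristic polynomial det(A - λI) = λ^2 + λ - 12 = 0.
Eigenvalues λ = 3, -4.
For λ=3: (A-λI) row 1 is [21, -42], so an eigenvector is (-2, -1).
For λ=-4: (A-λI) row 1 is [28, -42], so an eigenvector is (-3, -2).
General solution: C_1e^(3t)(-2,-1) + C_2e^(-4t)(-3,-2).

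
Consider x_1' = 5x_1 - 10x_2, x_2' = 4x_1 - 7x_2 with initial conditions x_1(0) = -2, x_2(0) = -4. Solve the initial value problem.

Coefficient matrix A = [[5, -10], [4, -7]].
Characteristic polynomial det(A - λI) = λ^2 + 2λ + 5 = 0.
Eigenvalues λ = -1 ± 2i (complex conjugate pair).
For λ=-1+2i: an eigenvector is (1,1) - i(-2,-1) = (1 + 2i, 1 + i).
A real fundamental pair from Re and Im of e^((-1+2i)t)v: X_1 = e^(-t)(cos(2t)·(1,1) + sin(2t)·(-2,-1)), X_2 = e^(-t)(sin(2t)·(1,1) - cos(2t)·(-2,-1)).
General solution: K_1X_1 + K_2X_2.
Applying x_1(0)=-2, x_2(0)=-4 gives K_1=-6, K_2=2.

x_1(t) = 14e^(-t)sin(2t) - 2e^(-t)cos(2t), x_2(t) = 8e^(-t)sin(2t) - 4e^(-t)cos(2t)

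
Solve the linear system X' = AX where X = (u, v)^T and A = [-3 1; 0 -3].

Coefficient matrix A = [[-3, 1], [0, -3]].
Characteristic polynomial det(A - λI) = λ^2 + 6λ + 9 = 0.
Single eigenvalue λ = -3 with algebraic multiplicity 2.
Eigenvector v = (1,0); generalized eigenvector w with (A-λI)w=v is (-1,1).
General solution: e^(-3t)[c_1·v + c_2·(t·v + w)].

u(t) = c_1e^(-3t) + c_2te^(-3t) - c_2e^(-3t), v(t) = c_2e^(-3t)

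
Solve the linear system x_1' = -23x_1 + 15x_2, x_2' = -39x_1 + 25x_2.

Coefficient matrix A = [[-23, 15], [-39, 25]].
Characteristic polynomial det(A - λI) = λ^2 - 2λ + 10 = 0.
Eigenvalues λ = 1 ± 3i (complex conjugate pair).
For λ=1+3i: an eigenvector is (-1,-2) - i(-2,-3) = (-1 + 2i, -2 + 3i).
A real fundamental pair from Re and Im of e^((1+3i)t)v: X_1 = e^(t)(cos(3t)·(-1,-2) + sin(3t)·(-2,-3)), X_2 = e^(t)(sin(3t)·(-1,-2) - cos(3t)·(-2,-3)).
General solution: C_1X_1 + C_2X_2.

x_1(t) = -2C_1e^(t)sin(3t) - C_1e^(t)cos(3t) - C_2e^(t)sin(3t) + 2C_2e^(t)cos(3t), x_2(t) = -3C_1e^(t)sin(3t) - 2C_1e^(t)cos(3t) - 2C_2e^(t)sin(3t) + 3C_2e^(t)cos(3t)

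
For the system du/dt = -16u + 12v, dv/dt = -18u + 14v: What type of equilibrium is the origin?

saddle

A = [[-16,12],[-18,14]]; det(A-λI) = λ^2 + 2λ - 8.
λ = 2, -4: opposite signs.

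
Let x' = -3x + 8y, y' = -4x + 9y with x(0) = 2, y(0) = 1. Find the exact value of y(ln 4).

A = [[-3,8],[-4,9]]; eigenvalues λ = 1, 5.
Eigenvectors: (2,1) for λ=1, (1,1) for λ=5.
From the initial condition, c_1 = 1, c_2 = 0.
y(ln 4) = (1)(4^1)(1) + (0)(4^5)(1) = 4.

4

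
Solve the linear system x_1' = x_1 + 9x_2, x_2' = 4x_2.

Coefficient matrix A = [[1, 9], [0, 4]].
Characteristic polynomial det(A - λI) = λ^2 - 5λ + 4 = 0.
Eigenvalues λ = 1, 4.
For λ=1: (A-λI) row 1 is [0, 9], so an eigenvector is (1, 0).
For λ=4: (A-λI) row 1 is [-3, 9], so an eigenvector is (3, 1).
General solution: K_1e^(t)(1,0) + K_2e^(4t)(3,1).

x_1(t) = K_1e^(t) + 3K_2e^(4t), x_2(t) = K_2e^(4t)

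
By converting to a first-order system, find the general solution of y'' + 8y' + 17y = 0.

Let x_1 = y, x_2 = y'. Then x_1' = x_2 and x_2' = -17x_1 - 8x_2.
A = [[0,1],[-17,-8]]; det(A-λI) = λ^2 + 8λ + 17.
Eigenvalues λ = -4 ± i.

y(t) = C_1e^(-4t)cos(t) + C_2e^(-4t)sin(t)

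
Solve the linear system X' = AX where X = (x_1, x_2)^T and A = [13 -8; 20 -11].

x_1(t) = c_1e^(t)sin(4t) - c_1e^(t)cos(4t) - c_2e^(t)sin(4t) - c_2e^(t)cos(4t), x_2(t) = c_1e^(t)sin(4t) - 2c_1e^(t)cos(4t) - 2c_2e^(t)sin(4t) - c_2e^(t)cos(4t)

Coefficient matrix A = [[13, -8], [20, -11]].
Characteristic polynomial det(A - λI) = λ^2 - 2λ + 17 = 0.
Eigenvalues λ = 1 ± 4i (complex conjugate pair).
For λ=1+4i: an eigenvector is (-1,-2) - i(1,1) = (-1 - i, -2 - i).
A real fundamental pair from Re and Im of e^((1+4i)t)v: X_1 = e^(t)(cos(4t)·(-1,-2) + sin(4t)·(1,1)), X_2 = e^(t)(sin(4t)·(-1,-2) - cos(4t)·(1,1)).
General solution: c_1X_1 + c_2X_2.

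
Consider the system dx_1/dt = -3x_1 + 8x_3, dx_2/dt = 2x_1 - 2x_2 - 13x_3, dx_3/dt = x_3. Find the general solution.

Coefficient matrix A = [[-3, 0, 8], [2, -2, -13], [0, 0, 1]].
det(A - λI) = 0 gives eigenvalues λ = 1, -2, -3.
For λ=1: eigenvector (2,-3,1).
For λ=-2: eigenvector (0,1,0).
For λ=-3: eigenvector (1,-2,0).
General solution: K_1e^(t)(2,-3,1) + K_2e^(-2t)(0,1,0) + K_3e^(-3t)(1,-2,0).

x_1(t) = 2K_1e^(t) + K_3e^(-3t), x_2(t) = -3K_1e^(t) + K_2e^(-2t) - 2K_3e^(-3t), x_3(t) = K_1e^(t)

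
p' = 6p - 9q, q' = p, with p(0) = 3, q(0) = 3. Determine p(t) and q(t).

Coefficient matrix A = [[6, -9], [1, 0]].
Characteristic polynomial det(A - λI) = λ^2 - 6λ + 9 = 0.
Single eigenvalue λ = 3 with algebraic multiplicity 2.
Eigenvector v = (-3,-1); generalized eigenvector w with (A-λI)w=v is (-1,0).
General solution: e^(3t)[K_1·v + K_2·(t·v + w)].
Applying p(0)=3, q(0)=3 gives K_1=-3, K_2=6.

p(t) = -18te^(3t) + 3e^(3t), q(t) = -6te^(3t) + 3e^(3t)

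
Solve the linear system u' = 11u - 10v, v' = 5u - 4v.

Coefficient matrix A = [[11, -10], [5, -4]].
Characteristic polynomial det(A - λI) = λ^2 - 7λ + 6 = 0.
Eigenvalues λ = 6, 1.
For λ=6: (A-λI) row 1 is [5, -10], so an eigenvector is (-2, -1).
For λ=1: (A-λI) row 1 is [10, -10], so an eigenvector is (-1, -1).
General solution: K_1e^(6t)(-2,-1) + K_2e^(t)(-1,-1).

u(t) = -2K_1e^(6t) - K_2e^(t), v(t) = -K_1e^(6t) - K_2e^(t)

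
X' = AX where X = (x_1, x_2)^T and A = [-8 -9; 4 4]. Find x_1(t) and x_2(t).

x_1(t) = 3C_1e^(-2t) + 3C_2te^(-2t) - 2C_2e^(-2t), x_2(t) = -2C_1e^(-2t) - 2C_2te^(-2t) + C_2e^(-2t)

Coefficient matrix A = [[-8, -9], [4, 4]].
Characteristic polynomial det(A - λI) = λ^2 + 4λ + 4 = 0.
Single eigenvalue λ = -2 with algebraic multiplicity 2.
Eigenvector v = (3,-2); generalized eigenvector w with (A-λI)w=v is (-2,1).
General solution: e^(-2t)[C_1·v + C_2·(t·v + w)].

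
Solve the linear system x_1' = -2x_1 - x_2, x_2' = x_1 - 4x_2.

Coefficient matrix A = [[-2, -1], [1, -4]].
Characteristic polynomial det(A - λI) = λ^2 + 6λ + 9 = 0.
Single eigenvalue λ = -3 with algebraic multiplicity 2.
Eigenvector v = (1,1); generalized eigenvector w with (A-λI)w=v is (2,1).
General solution: e^(-3t)[c_1·v + c_2·(t·v + w)].

x_1(t) = c_1e^(-3t) + c_2te^(-3t) + 2c_2e^(-3t), x_2(t) = c_1e^(-3t) + c_2te^(-3t) + c_2e^(-3t)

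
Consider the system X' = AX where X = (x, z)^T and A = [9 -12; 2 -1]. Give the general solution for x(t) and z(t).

Coefficient matrix A = [[9, -12], [2, -1]].
Characteristic polynomial det(A - λI) = λ^2 - 8λ + 15 = 0.
Eigenvalues λ = 5, 3.
For λ=5: (A-λI) row 1 is [4, -12], so an eigenvector is (3, 1).
For λ=3: (A-λI) row 1 is [6, -12], so an eigenvector is (2, 1).
General solution: C_1e^(5t)(3,1) + C_2e^(3t)(2,1).

x(t) = 3C_1e^(5t) + 2C_2e^(3t), z(t) = C_1e^(5t) + C_2e^(3t)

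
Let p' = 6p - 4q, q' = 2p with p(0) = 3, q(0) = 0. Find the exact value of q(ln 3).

A = [[6,-4],[2,0]]; eigenvalues λ = 4, 2.
Eigenvectors: (2,1) for λ=4, (-1,-1) for λ=2.
From the initial condition, c_1 = 3, c_2 = 3.
q(ln 3) = (3)(3^4)(1) + (3)(3^2)(-1) = 216.

216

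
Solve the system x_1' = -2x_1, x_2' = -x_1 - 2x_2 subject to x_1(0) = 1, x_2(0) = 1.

x_1(t) = e^(-2t), x_2(t) = -te^(-2t) + e^(-2t)

Coefficient matrix A = [[-2, 0], [-1, -2]].
Characteristic polynomial det(A - λI) = λ^2 + 4λ + 4 = 0.
Single eigenvalue λ = -2 with algebraic multiplicity 2.
Eigenvector v = (0,-1); generalized eigenvector w with (A-λI)w=v is (1,0).
General solution: e^(-2t)[K_1·v + K_2·(t·v + w)].
Applying x_1(0)=1, x_2(0)=1 gives K_1=-1, K_2=1.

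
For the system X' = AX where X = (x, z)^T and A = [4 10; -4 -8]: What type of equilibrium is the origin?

A = [[4,10],[-4,-8]]; det(A-λI) = λ^2 + 4λ + 8.
λ = -2 ± 2i: negative real part.

stable spiral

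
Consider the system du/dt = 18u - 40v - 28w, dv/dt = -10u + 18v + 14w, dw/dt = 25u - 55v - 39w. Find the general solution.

u(t) = -2K_1e^(-4t) - 3K_2e^(-2t) - 4K_3e^(3t), v(t) = K_1e^(-4t) + 2K_2e^(-2t) + 2K_3e^(3t), w(t) = -3K_1e^(-4t) - 5K_2e^(-2t) - 5K_3e^(3t)

Coefficient matrix A = [[18, -40, -28], [-10, 18, 14], [25, -55, -39]].
det(A - λI) = 0 gives eigenvalues λ = -4, -2, 3.
For λ=-4: eigenvector (-2,1,-3).
For λ=-2: eigenvector (-3,2,-5).
For λ=3: eigenvector (-4,2,-5).
General solution: K_1e^(-4t)(-2,1,-3) + K_2e^(-2t)(-3,2,-5) + K_3e^(3t)(-4,2,-5).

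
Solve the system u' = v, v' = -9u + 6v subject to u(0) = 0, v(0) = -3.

u(t) = -3te^(3t), v(t) = -9te^(3t) - 3e^(3t)

Coefficient matrix A = [[0, 1], [-9, 6]].
Characteristic polynomial det(A - λI) = λ^2 - 6λ + 9 = 0.
Single eigenvalue λ = 3 with algebraic multiplicity 2.
Eigenvector v = (-1,-3); generalized eigenvector w with (A-λI)w=v is (0,-1).
General solution: e^(3t)[c_1·v + c_2·(t·v + w)].
Applying u(0)=0, v(0)=-3 gives c_1=0, c_2=3.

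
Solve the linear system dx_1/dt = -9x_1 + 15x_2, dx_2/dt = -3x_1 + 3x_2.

x_1(t) = -2c_1e^(-3t)sin(3t) + c_1e^(-3t)cos(3t) + c_2e^(-3t)sin(3t) + 2c_2e^(-3t)cos(3t), x_2(t) = -c_1e^(-3t)sin(3t) + c_2e^(-3t)cos(3t)

Coefficient matrix A = [[-9, 15], [-3, 3]].
Characteristic polynomial det(A - λI) = λ^2 + 6λ + 18 = 0.
Eigenvalues λ = -3 ± 3i (complex conjugate pair).
For λ=-3+3i: an eigenvector is (1,0) - i(-2,-1) = (1 + 2i, 0 + i).
A real fundamental pair from Re and Im of e^((-3+3i)t)v: X_1 = e^(-3t)(cos(3t)·(1,0) + sin(3t)·(-2,-1)), X_2 = e^(-3t)(sin(3t)·(1,0) - cos(3t)·(-2,-1)).
General solution: c_1X_1 + c_2X_2.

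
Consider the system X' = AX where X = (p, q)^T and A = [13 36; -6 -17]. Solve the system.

p(t) = 3C_1e^(t) + 2C_2e^(-5t), q(t) = -C_1e^(t) - C_2e^(-5t)

Coefficient matrix A = [[13, 36], [-6, -17]].
Characteristic polynomial det(A - λI) = λ^2 + 4λ - 5 = 0.
Eigenvalues λ = 1, -5.
For λ=1: (A-λI) row 1 is [12, 36], so an eigenvector is (3, -1).
For λ=-5: (A-λI) row 1 is [18, 36], so an eigenvector is (2, -1).
General solution: C_1e^(t)(3,-1) + C_2e^(-5t)(2,-1).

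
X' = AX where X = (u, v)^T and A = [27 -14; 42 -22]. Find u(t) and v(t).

Coefficient matrix A = [[27, -14], [42, -22]].
Characteristic polynomial det(A - λI) = λ^2 - 5λ - 6 = 0.
Eigenvalues λ = -1, 6.
For λ=-1: (A-λI) row 1 is [28, -14], so an eigenvector is (1, 2).
For λ=6: (A-λI) row 1 is [21, -14], so an eigenvector is (2, 3).
General solution: K_1e^(-t)(1,2) + K_2e^(6t)(2,3).

u(t) = K_1e^(-t) + 2K_2e^(6t), v(t) = 2K_1e^(-t) + 3K_2e^(6t)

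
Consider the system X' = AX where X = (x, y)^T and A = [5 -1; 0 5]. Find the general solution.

x(t) = c_1e^(5t) + c_2te^(5t) - c_2e^(5t), y(t) = -c_2e^(5t)

Coefficient matrix A = [[5, -1], [0, 5]].
Characteristic polynomial det(A - λI) = λ^2 - 10λ + 25 = 0.
Single eigenvalue λ = 5 with algebraic multiplicity 2.
Eigenvector v = (1,0); generalized eigenvector w with (A-λI)w=v is (-1,-1).
General solution: e^(5t)[c_1·v + c_2·(t·v + w)].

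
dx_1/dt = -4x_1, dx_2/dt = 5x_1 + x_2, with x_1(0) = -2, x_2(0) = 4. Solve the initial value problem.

x_1(t) = -2e^(-4t), x_2(t) = 2e^(t) + 2e^(-4t)

Coefficient matrix A = [[-4, 0], [5, 1]].
Characteristic polynomial det(A - λI) = λ^2 + 3λ - 4 = 0.
Eigenvalues λ = -4, 1.
For λ=-4: (A-λI) row 2 is [5, 5], so an eigenvector is (-1, 1).
For λ=1: (A-λI) row 1 is [-5, 0], so an eigenvector is (0, -1).
General solution: K_1e^(-4t)(-1,1) + K_2e^(t)(0,-1).
Applying x_1(0)=-2, x_2(0)=4 gives K_1=2, K_2=-2.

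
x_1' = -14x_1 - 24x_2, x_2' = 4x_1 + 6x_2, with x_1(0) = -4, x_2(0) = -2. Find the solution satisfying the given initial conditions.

Coefficient matrix A = [[-14, -24], [4, 6]].
Characteristic polynomial det(A - λI) = λ^2 + 8λ + 12 = 0.
Eigenvalues λ = -6, -2.
For λ=-6: (A-λI) row 1 is [-8, -24], so an eigenvector is (-3, 1).
For λ=-2: (A-λI) row 1 is [-12, -24], so an eigenvector is (2, -1).
General solution: c_1e^(-6t)(-3,1) + c_2e^(-2t)(2,-1).
Applying x_1(0)=-4, x_2(0)=-2 gives c_1=8, c_2=10.

x_1(t) = 20e^(-2t) - 24e^(-6t), x_2(t) = -10e^(-2t) + 8e^(-6t)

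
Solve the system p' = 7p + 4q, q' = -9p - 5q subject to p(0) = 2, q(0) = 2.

Coefficient matrix A = [[7, 4], [-9, -5]].
Characteristic polynomial det(A - λI) = λ^2 - 2λ + 1 = 0.
Single eigenvalue λ = 1 with algebraic multiplicity 2.
Eigenvector v = (2,-3); generalized eigenvector w with (A-λI)w=v is (-1,2).
General solution: e^(t)[c_1·v + c_2·(t·v + w)].
Applying p(0)=2, q(0)=2 gives c_1=6, c_2=10.

p(t) = 20te^(t) + 2e^(t), q(t) = -30te^(t) + 2e^(t)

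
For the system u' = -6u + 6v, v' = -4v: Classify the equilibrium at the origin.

stable node

A = [[-6,6],[0,-4]]; det(A-λI) = λ^2 + 10λ + 24.
λ = -6, -4: both negative.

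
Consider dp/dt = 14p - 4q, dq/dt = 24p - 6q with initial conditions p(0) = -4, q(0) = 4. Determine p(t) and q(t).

Coefficient matrix A = [[14, -4], [24, -6]].
Characteristic polynomial det(A - λI) = λ^2 - 8λ + 12 = 0.
Eigenvalues λ = 6, 2.
For λ=6: (A-λI) row 1 is [8, -4], so an eigenvector is (1, 2).
For λ=2: (A-λI) row 1 is [12, -4], so an eigenvector is (1, 3).
General solution: c_1e^(6t)(1,2) + c_2e^(2t)(1,3).
Applying p(0)=-4, q(0)=4 gives c_1=-16, c_2=12.

p(t) = -16e^(6t) + 12e^(2t), q(t) = -32e^(6t) + 36e^(2t)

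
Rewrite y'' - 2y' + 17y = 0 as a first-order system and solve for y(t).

y(t) = K_1e^(t)cos(4t) + K_2e^(t)sin(4t)

Let x_1 = y, x_2 = y'. Then x_1' = x_2 and x_2' = -17x_1 + 2x_2.
A = [[0,1],[-17,2]]; det(A-λI) = λ^2 - 2λ + 17.
Eigenvalues λ = 1 ± 4i.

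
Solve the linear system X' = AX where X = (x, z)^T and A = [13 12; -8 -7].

Coefficient matrix A = [[13, 12], [-8, -7]].
Characteristic polynomial det(A - λI) = λ^2 - 6λ + 5 = 0.
Eigenvalues λ = 5, 1.
For λ=5: (A-λI) row 1 is [8, 12], so an eigenvector is (-3, 2).
For λ=1: (A-λI) row 1 is [12, 12], so an eigenvector is (-1, 1).
General solution: K_1e^(5t)(-3,2) + K_2e^(t)(-1,1).

x(t) = -3K_1e^(5t) - K_2e^(t), z(t) = 2K_1e^(5t) + K_2e^(t)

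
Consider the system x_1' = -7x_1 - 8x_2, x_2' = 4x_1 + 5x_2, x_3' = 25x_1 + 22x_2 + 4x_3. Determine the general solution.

Coefficient matrix A = [[-7, -8, 0], [4, 5, 0], [25, 22, 4]].
det(A - λI) = 0 gives eigenvalues λ = 1, -3, 4.
For λ=1: eigenvector (1,-1,-1).
For λ=-3: eigenvector (2,-1,-4).
For λ=4: eigenvector (0,0,1).
General solution: K_1e^(t)(1,-1,-1) + K_2e^(-3t)(2,-1,-4) + K_3e^(4t)(0,0,1).

x_1(t) = K_1e^(t) + 2K_2e^(-3t), x_2(t) = -K_1e^(t) - K_2e^(-3t), x_3(t) = -K_1e^(t) - 4K_2e^(-3t) + K_3e^(4t)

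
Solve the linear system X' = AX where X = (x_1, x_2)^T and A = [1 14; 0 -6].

x_1(t) = 2K_1e^(-6t) + K_2e^(t), x_2(t) = -K_1e^(-6t)

Coefficient matrix A = [[1, 14], [0, -6]].
Characteristic polynomial det(A - λI) = λ^2 + 5λ - 6 = 0.
Eigenvalues λ = -6, 1.
For λ=-6: (A-λI) row 1 is [7, 14], so an eigenvector is (2, -1).
For λ=1: (A-λI) row 1 is [0, 14], so an eigenvector is (1, 0).
General solution: K_1e^(-6t)(2,-1) + K_2e^(t)(1,0).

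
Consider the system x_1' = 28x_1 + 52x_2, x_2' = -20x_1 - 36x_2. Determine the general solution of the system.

Coefficient matrix A = [[28, 52], [-20, -36]].
Characteristic polynomial det(A - λI) = λ^2 + 8λ + 32 = 0.
Eigenvalues λ = -4 ± 4i (complex conjugate pair).
For λ=-4+4i: an eigenvector is (-2,1) - i(-3,2) = (-2 + 3i, 1 - 2i).
A real fundamental pair from Re and Im of e^((-4+4i)t)v: X_1 = e^(-4t)(cos(4t)·(-2,1) + sin(4t)·(-3,2)), X_2 = e^(-4t)(sin(4t)·(-2,1) - cos(4t)·(-3,2)).
General solution: c_1X_1 + c_2X_2.

x_1(t) = -3c_1e^(-4t)sin(4t) - 2c_1e^(-4t)cos(4t) - 2c_2e^(-4t)sin(4t) + 3c_2e^(-4t)cos(4t), x_2(t) = 2c_1e^(-4t)sin(4t) + c_1e^(-4t)cos(4t) + c_2e^(-4t)sin(4t) - 2c_2e^(-4t)cos(4t)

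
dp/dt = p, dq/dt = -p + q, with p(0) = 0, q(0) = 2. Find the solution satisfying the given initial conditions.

p(t) = 0, q(t) = 2e^(t)

Coefficient matrix A = [[1, 0], [-1, 1]].
Characteristic polynomial det(A - λI) = λ^2 - 2λ + 1 = 0.
Single eigenvalue λ = 1 with algebraic multiplicity 2.
Eigenvector v = (0,-1); generalized eigenvector w with (A-λI)w=v is (1,-1).
General solution: e^(t)[K_1·v + K_2·(t·v + w)].
Applying p(0)=0, q(0)=2 gives K_1=-2, K_2=0.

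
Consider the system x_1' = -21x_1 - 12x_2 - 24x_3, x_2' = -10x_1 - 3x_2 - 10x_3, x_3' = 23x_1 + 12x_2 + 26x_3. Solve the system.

Coefficient matrix A = [[-21, -12, -24], [-10, -3, -10], [23, 12, 26]].
det(A - λI) = 0 gives eigenvalues λ = -3, 3, 2.
For λ=-3: eigenvector (2,1,-2).
For λ=3: eigenvector (1,0,-1).
For λ=2: eigenvector (0,-2,1).
General solution: K_1e^(-3t)(2,1,-2) + K_2e^(3t)(1,0,-1) + K_3e^(2t)(0,-2,1).

x_1(t) = 2K_1e^(-3t) + K_2e^(3t), x_2(t) = K_1e^(-3t) - 2K_3e^(2t), x_3(t) = -2K_1e^(-3t) - K_2e^(3t) + K_3e^(2t)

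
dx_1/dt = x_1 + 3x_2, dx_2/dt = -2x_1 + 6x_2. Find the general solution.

x_1(t) = 3C_1e^(3t) - C_2e^(4t), x_2(t) = 2C_1e^(3t) - C_2e^(4t)

Coefficient matrix A = [[1, 3], [-2, 6]].
Characteristic polynomial det(A - λI) = λ^2 - 7λ + 12 = 0.
Eigenvalues λ = 3, 4.
For λ=3: (A-λI) row 1 is [-2, 3], so an eigenvector is (3, 2).
For λ=4: (A-λI) row 1 is [-3, 3], so an eigenvector is (-1, -1).
General solution: C_1e^(3t)(3,2) + C_2e^(4t)(-1,-1).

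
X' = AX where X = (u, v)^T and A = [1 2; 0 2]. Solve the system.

u(t) = c_1e^(t) + 2c_2e^(2t), v(t) = c_2e^(2t)

Coefficient matrix A = [[1, 2], [0, 2]].
Characteristic polynomial det(A - λI) = λ^2 - 3λ + 2 = 0.
Eigenvalues λ = 1, 2.
For λ=1: (A-λI) row 1 is [0, 2], so an eigenvector is (1, 0).
For λ=2: (A-λI) row 1 is [-1, 2], so an eigenvector is (2, 1).
General solution: c_1e^(t)(1,0) + c_2e^(2t)(2,1).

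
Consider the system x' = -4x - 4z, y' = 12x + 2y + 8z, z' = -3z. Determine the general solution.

x(t) = -4K_1e^(-3t) + K_3e^(-4t), y(t) = 8K_1e^(-3t) + K_2e^(2t) - 2K_3e^(-4t), z(t) = K_1e^(-3t)

Coefficient matrix A = [[-4, 0, -4], [12, 2, 8], [0, 0, -3]].
det(A - λI) = 0 gives eigenvalues λ = -3, 2, -4.
For λ=-3: eigenvector (-4,8,1).
For λ=2: eigenvector (0,1,0).
For λ=-4: eigenvector (1,-2,0).
General solution: K_1e^(-3t)(-4,8,1) + K_2e^(2t)(0,1,0) + K_3e^(-4t)(1,-2,0).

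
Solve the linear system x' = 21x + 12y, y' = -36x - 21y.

Coefficient matrix A = [[21, 12], [-36, -21]].
Characteristic polynomial det(A - λI) = λ^2 - 9 = 0.
Eigenvalues λ = -3, 3.
For λ=-3: (A-λI) row 1 is [24, 12], so an eigenvector is (1, -2).
For λ=3: (A-λI) row 1 is [18, 12], so an eigenvector is (-2, 3).
General solution: C_1e^(-3t)(1,-2) + C_2e^(3t)(-2,3).

x(t) = C_1e^(-3t) - 2C_2e^(3t), y(t) = -2C_1e^(-3t) + 3C_2e^(3t)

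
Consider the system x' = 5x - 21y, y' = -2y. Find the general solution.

x(t) = -3C_1e^(-2t) + C_2e^(5t), y(t) = -C_1e^(-2t)

Coefficient matrix A = [[5, -21], [0, -2]].
Characteristic polynomial det(A - λI) = λ^2 - 3λ - 10 = 0.
Eigenvalues λ = -2, 5.
For λ=-2: (A-λI) row 1 is [7, -21], so an eigenvector is (-3, -1).
For λ=5: (A-λI) row 1 is [0, -21], so an eigenvector is (1, 0).
General solution: C_1e^(-2t)(-3,-1) + C_2e^(5t)(1,0).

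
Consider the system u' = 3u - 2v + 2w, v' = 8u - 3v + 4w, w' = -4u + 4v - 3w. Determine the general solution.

Coefficient matrix A = [[3, -2, 2], [8, -3, 4], [-4, 4, -3]].
det(A - λI) = 0 gives eigenvalues λ = -1, 1, -3.
For λ=-1: eigenvector (1,0,-2).
For λ=1: eigenvector (0,1,1).
For λ=-3: eigenvector (1,1,-2).
General solution: c_1e^(-t)(1,0,-2) + c_2e^(t)(0,1,1) + c_3e^(-3t)(1,1,-2).

u(t) = c_1e^(-t) + c_3e^(-3t), v(t) = c_2e^(t) + c_3e^(-3t), w(t) = -2c_1e^(-t) + c_2e^(t) - 2c_3e^(-3t)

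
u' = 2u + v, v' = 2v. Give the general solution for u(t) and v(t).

Coefficient matrix A = [[2, 1], [0, 2]].
Characteristic polynomial det(A - λI) = λ^2 - 4λ + 4 = 0.
Single eigenvalue λ = 2 with algebraic multiplicity 2.
Eigenvector v = (1,0); generalized eigenvector w with (A-λI)w=v is (-3,1).
General solution: e^(2t)[c_1·v + c_2·(t·v + w)].

u(t) = c_1e^(2t) + c_2te^(2t) - 3c_2e^(2t), v(t) = c_2e^(2t)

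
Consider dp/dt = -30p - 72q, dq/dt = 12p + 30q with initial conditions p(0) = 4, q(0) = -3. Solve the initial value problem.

Coefficient matrix A = [[-30, -72], [12, 30]].
Characteristic polynomial det(A - λI) = λ^2 - 36 = 0.
Eigenvalues λ = 6, -6.
For λ=6: (A-λI) row 1 is [-36, -72], so an eigenvector is (2, -1).
For λ=-6: (A-λI) row 1 is [-24, -72], so an eigenvector is (-3, 1).
General solution: c_1e^(6t)(2,-1) + c_2e^(-6t)(-3,1).
Applying p(0)=4, q(0)=-3 gives c_1=5, c_2=2.

p(t) = 10e^(6t) - 6e^(-6t), q(t) = -5e^(6t) + 2e^(-6t)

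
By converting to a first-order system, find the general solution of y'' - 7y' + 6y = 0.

Let x_1 = y, x_2 = y'. Then x_1' = x_2 and x_2' = -6x_1 + 7x_2.
A = [[0,1],[-6,7]]; det(A-λI) = λ^2 - 7λ + 6.
Eigenvalues λ = 1, 6 with eigenvectors (1,1), (1,6).

y(t) = C_1e^(t) + C_2e^(6t)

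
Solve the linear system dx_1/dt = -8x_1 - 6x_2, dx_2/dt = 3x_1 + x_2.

Coefficient matrix A = [[-8, -6], [3, 1]].
Characteristic polynomial det(A - λI) = λ^2 + 7λ + 10 = 0.
Eigenvalues λ = -2, -5.
For λ=-2: (A-λI) row 1 is [-6, -6], so an eigenvector is (1, -1).
For λ=-5: (A-λI) row 1 is [-3, -6], so an eigenvector is (2, -1).
General solution: C_1e^(-2t)(1,-1) + C_2e^(-5t)(2,-1).

x_1(t) = C_1e^(-2t) + 2C_2e^(-5t), x_2(t) = -C_1e^(-2t) - C_2e^(-5t)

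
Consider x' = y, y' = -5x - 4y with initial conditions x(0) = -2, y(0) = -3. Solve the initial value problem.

x(t) = -7e^(-2t)sin(t) - 2e^(-2t)cos(t), y(t) = 16e^(-2t)sin(t) - 3e^(-2t)cos(t)

Coefficient matrix A = [[0, 1], [-5, -4]].
Characteristic polynomial det(A - λI) = λ^2 + 4λ + 5 = 0.
Eigenvalues λ = -2 ± i (complex conjugate pair).
For λ=-2+i: an eigenvector is (0,-1) - i(-1,2) = (0 + i, -1 - 2i).
A real fundamental pair from Re and Im of e^((-2+i)t)v: X_1 = e^(-2t)(cos(t)·(0,-1) + sin(t)·(-1,2)), X_2 = e^(-2t)(sin(t)·(0,-1) - cos(t)·(-1,2)).
General solution: c_1X_1 + c_2X_2.
Applying x(0)=-2, y(0)=-3 gives c_1=7, c_2=-2.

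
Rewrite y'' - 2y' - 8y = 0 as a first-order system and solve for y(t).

y(t) = C_1e^(4t) + C_2e^(-2t)

Let x_1 = y, x_2 = y'. Then x_1' = x_2 and x_2' = 8x_1 + 2x_2.
A = [[0,1],[8,2]]; det(A-λI) = λ^2 - 2λ - 8.
Eigenvalues λ = 4, -2 with eigenvectors (1,4), (1,-2).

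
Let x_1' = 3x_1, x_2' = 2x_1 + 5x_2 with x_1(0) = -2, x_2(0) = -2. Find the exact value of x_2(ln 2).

A = [[3,0],[2,5]]; eigenvalues λ = 3, 5.
Eigenvectors: (-1,1) for λ=3, (0,-1) for λ=5.
From the initial condition, c_1 = 2, c_2 = 4.
x_2(ln 2) = (2)(2^3)(1) + (4)(2^5)(-1) = -112.

-112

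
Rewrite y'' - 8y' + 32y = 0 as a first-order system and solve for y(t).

Let x_1 = y, x_2 = y'. Then x_1' = x_2 and x_2' = -32x_1 + 8x_2.
A = [[0,1],[-32,8]]; det(A-λI) = λ^2 - 8λ + 32.
Eigenvalues λ = 4 ± 4i.

y(t) = C_1e^(4t)cos(4t) + C_2e^(4t)sin(4t)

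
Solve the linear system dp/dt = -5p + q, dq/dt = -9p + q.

p(t) = -K_1e^(-2t) - K_2te^(-2t) + K_2e^(-2t), q(t) = -3K_1e^(-2t) - 3K_2te^(-2t) + 2K_2e^(-2t)

Coefficient matrix A = [[-5, 1], [-9, 1]].
Characteristic polynomial det(A - λI) = λ^2 + 4λ + 4 = 0.
Single eigenvalue λ = -2 with algebraic multiplicity 2.
Eigenvector v = (-1,-3); generalized eigenvector w with (A-λI)w=v is (1,2).
General solution: e^(-2t)[K_1·v + K_2·(t·v + w)].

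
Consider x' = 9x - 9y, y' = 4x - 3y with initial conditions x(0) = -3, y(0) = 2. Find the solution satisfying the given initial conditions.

x(t) = -36te^(3t) - 3e^(3t), y(t) = -24te^(3t) + 2e^(3t)

Coefficient matrix A = [[9, -9], [4, -3]].
Characteristic polynomial det(A - λI) = λ^2 - 6λ + 9 = 0.
Single eigenvalue λ = 3 with algebraic multiplicity 2.
Eigenvector v = (3,2); generalized eigenvector w with (A-λI)w=v is (2,1).
General solution: e^(3t)[c_1·v + c_2·(t·v + w)].
Applying x(0)=-3, y(0)=2 gives c_1=7, c_2=-12.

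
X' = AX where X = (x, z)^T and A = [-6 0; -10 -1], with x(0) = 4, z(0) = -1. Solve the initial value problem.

Coefficient matrix A = [[-6, 0], [-10, -1]].
Characteristic polynomial det(A - λI) = λ^2 + 7λ + 6 = 0.
Eigenvalues λ = -6, -1.
For λ=-6: (A-λI) row 2 is [-10, 5], so an eigenvector is (-1, -2).
For λ=-1: (A-λI) row 1 is [-5, 0], so an eigenvector is (0, -1).
General solution: c_1e^(-6t)(-1,-2) + c_2e^(-t)(0,-1).
Applying x(0)=4, z(0)=-1 gives c_1=-4, c_2=9.

x(t) = 4e^(-6t), z(t) = -9e^(-t) + 8e^(-6t)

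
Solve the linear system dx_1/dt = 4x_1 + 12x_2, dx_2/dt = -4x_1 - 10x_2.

x_1(t) = -2K_1e^(-2t) - 3K_2e^(-4t), x_2(t) = K_1e^(-2t) + 2K_2e^(-4t)

Coefficient matrix A = [[4, 12], [-4, -10]].
Characteristic polynomial det(A - λI) = λ^2 + 6λ + 8 = 0.
Eigenvalues λ = -2, -4.
For λ=-2: (A-λI) row 1 is [6, 12], so an eigenvector is (-2, 1).
For λ=-4: (A-λI) row 1 is [8, 12], so an eigenvector is (-3, 2).
General solution: K_1e^(-2t)(-2,1) + K_2e^(-4t)(-3,2).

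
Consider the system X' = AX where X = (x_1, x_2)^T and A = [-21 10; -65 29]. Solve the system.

Coefficient matrix A = [[-21, 10], [-65, 29]].
Characteristic polynomial det(A - λI) = λ^2 - 8λ + 41 = 0.
Eigenvalues λ = 4 ± 5i (complex conjugate pair).
For λ=4+5i: an eigenvector is (1,2) - i(-1,-3) = (1 + i, 2 + 3i).
A real fundamental pair from Re and Im of e^((4+5i)t)v: X_1 = e^(4t)(cos(5t)·(1,2) + sin(5t)·(-1,-3)), X_2 = e^(4t)(sin(5t)·(1,2) - cos(5t)·(-1,-3)).
General solution: c_1X_1 + c_2X_2.

x_1(t) = -c_1e^(4t)sin(5t) + c_1e^(4t)cos(5t) + c_2e^(4t)sin(5t) + c_2e^(4t)cos(5t), x_2(t) = -3c_1e^(4t)sin(5t) + 2c_1e^(4t)cos(5t) + 2c_2e^(4t)sin(5t) + 3c_2e^(4t)cos(5t)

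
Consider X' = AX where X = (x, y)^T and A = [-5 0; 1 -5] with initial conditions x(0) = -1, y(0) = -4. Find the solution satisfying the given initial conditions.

x(t) = -e^(-5t), y(t) = -te^(-5t) - 4e^(-5t)

Coefficient matrix A = [[-5, 0], [1, -5]].
Characteristic polynomial det(A - λI) = λ^2 + 10λ + 25 = 0.
Single eigenvalue λ = -5 with algebraic multiplicity 2.
Eigenvector v = (0,1); generalized eigenvector w with (A-λI)w=v is (1,3).
General solution: e^(-5t)[c_1·v + c_2·(t·v + w)].
Applying x(0)=-1, y(0)=-4 gives c_1=-1, c_2=-1.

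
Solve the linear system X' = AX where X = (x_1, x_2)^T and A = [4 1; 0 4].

Coefficient matrix A = [[4, 1], [0, 4]].
Characteristic polynomial det(A - λI) = λ^2 - 8λ + 16 = 0.
Single eigenvalue λ = 4 with algebraic multiplicity 2.
Eigenvector v = (1,0); generalized eigenvector w with (A-λI)w=v is (-2,1).
General solution: e^(4t)[c_1·v + c_2·(t·v + w)].

x_1(t) = c_1e^(4t) + c_2te^(4t) - 2c_2e^(4t), x_2(t) = c_2e^(4t)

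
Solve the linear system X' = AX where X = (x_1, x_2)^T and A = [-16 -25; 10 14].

Coefficient matrix A = [[-16, -25], [10, 14]].
Characteristic polynomial det(A - λI) = λ^2 + 2λ + 26 = 0.
Eigenvalues λ = -1 ± 5i (complex conjugate pair).
For λ=-1+5i: an eigenvector is (-1,1) - i(-2,1) = (-1 + 2i, 1 - i).
A real fundamental pair from Re and Im of e^((-1+5i)t)v: X_1 = e^(-t)(cos(5t)·(-1,1) + sin(5t)·(-2,1)), X_2 = e^(-t)(sin(5t)·(-1,1) - cos(5t)·(-2,1)).
General solution: C_1X_1 + C_2X_2.

x_1(t) = -2C_1e^(-t)sin(5t) - C_1e^(-t)cos(5t) - C_2e^(-t)sin(5t) + 2C_2e^(-t)cos(5t), x_2(t) = C_1e^(-t)sin(5t) + C_1e^(-t)cos(5t) + C_2e^(-t)sin(5t) - C_2e^(-t)cos(5t)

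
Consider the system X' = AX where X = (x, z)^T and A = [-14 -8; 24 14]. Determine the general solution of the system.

x(t) = C_1e^(2t) - 2C_2e^(-2t), z(t) = -2C_1e^(2t) + 3C_2e^(-2t)

Coefficient matrix A = [[-14, -8], [24, 14]].
Characteristic polynomial det(A - λI) = λ^2 - 4 = 0.
Eigenvalues λ = 2, -2.
For λ=2: (A-λI) row 1 is [-16, -8], so an eigenvector is (1, -2).
For λ=-2: (A-λI) row 1 is [-12, -8], so an eigenvector is (-2, 3).
General solution: C_1e^(2t)(1,-2) + C_2e^(-2t)(-2,3).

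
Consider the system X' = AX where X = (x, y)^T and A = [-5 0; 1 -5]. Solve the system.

Coefficient matrix A = [[-5, 0], [1, -5]].
Characteristic polynomial det(A - λI) = λ^2 + 10λ + 25 = 0.
Single eigenvalue λ = -5 with algebraic multiplicity 2.
Eigenvector v = (0,1); generalized eigenvector w with (A-λI)w=v is (1,-2).
General solution: e^(-5t)[C_1·v + C_2·(t·v + w)].

x(t) = C_2e^(-5t), y(t) = C_1e^(-5t) + C_2te^(-5t) - 2C_2e^(-5t)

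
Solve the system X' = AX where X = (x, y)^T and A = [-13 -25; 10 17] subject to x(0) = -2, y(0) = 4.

Coefficient matrix A = [[-13, -25], [10, 17]].
Characteristic polynomial det(A - λI) = λ^2 - 4λ + 29 = 0.
Eigenvalues λ = 2 ± 5i (complex conjugate pair).
For λ=2+5i: an eigenvector is (2,-1) - i(-1,1) = (2 + i, -1 - i).
A real fundamental pair from Re and Im of e^((2+5i)t)v: X_1 = e^(2t)(cos(5t)·(2,-1) + sin(5t)·(-1,1)), X_2 = e^(2t)(sin(5t)·(2,-1) - cos(5t)·(-1,1)).
General solution: C_1X_1 + C_2X_2.
Applying x(0)=-2, y(0)=4 gives C_1=2, C_2=-6.

x(t) = -14e^(2t)sin(5t) - 2e^(2t)cos(5t), y(t) = 8e^(2t)sin(5t) + 4e^(2t)cos(5t)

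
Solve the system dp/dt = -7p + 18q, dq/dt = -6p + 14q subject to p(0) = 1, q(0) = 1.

Coefficient matrix A = [[-7, 18], [-6, 14]].
Characteristic polynomial det(A - λI) = λ^2 - 7λ + 10 = 0.
Eigenvalues λ = 5, 2.
For λ=5: (A-λI) row 1 is [-12, 18], so an eigenvector is (3, 2).
For λ=2: (A-λI) row 1 is [-9, 18], so an eigenvector is (2, 1).
General solution: C_1e^(5t)(3,2) + C_2e^(2t)(2,1).
Applying p(0)=1, q(0)=1 gives C_1=1, C_2=-1.

p(t) = 3e^(5t) - 2e^(2t), q(t) = 2e^(5t) - e^(2t)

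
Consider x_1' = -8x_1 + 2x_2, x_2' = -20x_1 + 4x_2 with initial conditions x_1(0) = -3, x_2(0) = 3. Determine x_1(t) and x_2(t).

x_1(t) = 12e^(-2t)sin(2t) - 3e^(-2t)cos(2t), x_2(t) = 39e^(-2t)sin(2t) + 3e^(-2t)cos(2t)

Coefficient matrix A = [[-8, 2], [-20, 4]].
Characteristic polynomial det(A - λI) = λ^2 + 4λ + 8 = 0.
Eigenvalues λ = -2 ± 2i (complex conjugate pair).
For λ=-2+2i: an eigenvector is (0,-1) - i(-1,-3) = (0 + i, -1 + 3i).
A real fundamental pair from Re and Im of e^((-2+2i)t)v: X_1 = e^(-2t)(cos(2t)·(0,-1) + sin(2t)·(-1,-3)), X_2 = e^(-2t)(sin(2t)·(0,-1) - cos(2t)·(-1,-3)).
General solution: C_1X_1 + C_2X_2.
Applying x_1(0)=-3, x_2(0)=3 gives C_1=-12, C_2=-3.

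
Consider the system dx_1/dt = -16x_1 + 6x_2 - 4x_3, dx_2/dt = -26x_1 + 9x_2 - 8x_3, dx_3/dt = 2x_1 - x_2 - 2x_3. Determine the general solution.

Coefficient matrix A = [[-16, 6, -4], [-26, 9, -8], [2, -1, -2]].
det(A - λI) = 0 gives eigenvalues λ = -3, -4, -2.
For λ=-3: eigenvector (2,5,1).
For λ=-4: eigenvector (1,2,0).
For λ=-2: eigenvector (-2,-4,1).
General solution: C_1e^(-3t)(2,5,1) + C_2e^(-4t)(1,2,0) + C_3e^(-2t)(-2,-4,1).

x_1(t) = 2C_1e^(-3t) + C_2e^(-4t) - 2C_3e^(-2t), x_2(t) = 5C_1e^(-3t) + 2C_2e^(-4t) - 4C_3e^(-2t), x_3(t) = C_1e^(-3t) + C_3e^(-2t)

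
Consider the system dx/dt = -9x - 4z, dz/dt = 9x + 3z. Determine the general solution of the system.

x(t) = 2c_1e^(-3t) + 2c_2te^(-3t) - c_2e^(-3t), z(t) = -3c_1e^(-3t) - 3c_2te^(-3t) + c_2e^(-3t)

Coefficient matrix A = [[-9, -4], [9, 3]].
Characteristic polynomial det(A - λI) = λ^2 + 6λ + 9 = 0.
Single eigenvalue λ = -3 with algebraic multiplicity 2.
Eigenvector v = (2,-3); generalized eigenvector w with (A-λI)w=v is (-1,1).
General solution: e^(-3t)[c_1·v + c_2·(t·v + w)].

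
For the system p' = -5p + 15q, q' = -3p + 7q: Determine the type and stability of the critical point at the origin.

A = [[-5,15],[-3,7]]; det(A-λI) = λ^2 - 2λ + 10.
λ = 1 ± 3i: positive real part.

unstable spiral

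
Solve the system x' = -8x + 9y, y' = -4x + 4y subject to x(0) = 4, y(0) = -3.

Coefficient matrix A = [[-8, 9], [-4, 4]].
Characteristic polynomial det(A - λI) = λ^2 + 4λ + 4 = 0.
Single eigenvalue λ = -2 with algebraic multiplicity 2.
Eigenvector v = (-3,-2); generalized eigenvector w with (A-λI)w=v is (2,1).
General solution: e^(-2t)[K_1·v + K_2·(t·v + w)].
Applying x(0)=4, y(0)=-3 gives K_1=10, K_2=17.

x(t) = -51te^(-2t) + 4e^(-2t), y(t) = -34te^(-2t) - 3e^(-2t)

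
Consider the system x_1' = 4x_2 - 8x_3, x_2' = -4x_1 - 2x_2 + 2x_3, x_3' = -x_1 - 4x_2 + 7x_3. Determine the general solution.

Coefficient matrix A = [[0, 4, -8], [-4, -2, 2], [-1, -4, 7]].
det(A - λI) = 0 gives eigenvalues λ = -1, 2, 4.
For λ=-1: eigenvector (0,2,1).
For λ=2: eigenvector (-2,3,2).
For λ=4: eigenvector (-1,1,1).
General solution: c_1e^(-t)(0,2,1) + c_2e^(2t)(-2,3,2) + c_3e^(4t)(-1,1,1).

x_1(t) = -2c_2e^(2t) - c_3e^(4t), x_2(t) = 2c_1e^(-t) + 3c_2e^(2t) + c_3e^(4t), x_3(t) = c_1e^(-t) + 2c_2e^(2t) + c_3e^(4t)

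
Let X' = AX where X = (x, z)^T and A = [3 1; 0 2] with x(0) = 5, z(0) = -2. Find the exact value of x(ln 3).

A = [[3,1],[0,2]]; eigenvalues λ = 2, 3.
Eigenvectors: (-1,1) for λ=2, (-1,0) for λ=3.
From the initial condition, c_1 = -2, c_2 = -3.
x(ln 3) = (-2)(3^2)(-1) + (-3)(3^3)(-1) = 99.

99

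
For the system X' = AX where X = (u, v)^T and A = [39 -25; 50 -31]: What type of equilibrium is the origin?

unstable spiral

A = [[39,-25],[50,-31]]; det(A-λI) = λ^2 - 8λ + 41.
λ = 4 ± 5i: positive real part.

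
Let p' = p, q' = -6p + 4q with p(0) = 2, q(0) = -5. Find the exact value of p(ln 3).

A = [[1,0],[-6,4]]; eigenvalues λ = 4, 1.
Eigenvectors: (0,1) for λ=4, (-1,-2) for λ=1.
From the initial condition, c_1 = -9, c_2 = -2.
p(ln 3) = (-9)(3^4)(0) + (-2)(3^1)(-1) = 6.

6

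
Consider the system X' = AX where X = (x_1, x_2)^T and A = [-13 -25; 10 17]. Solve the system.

Coefficient matrix A = [[-13, -25], [10, 17]].
Characteristic polynomial det(A - λI) = λ^2 - 4λ + 29 = 0.
Eigenvalues λ = 2 ± 5i (complex conjugate pair).
For λ=2+5i: an eigenvector is (2,-1) - i(-1,1) = (2 + i, -1 - i).
A real fundamental pair from Re and Im of e^((2+5i)t)v: X_1 = e^(2t)(cos(5t)·(2,-1) + sin(5t)·(-1,1)), X_2 = e^(2t)(sin(5t)·(2,-1) - cos(5t)·(-1,1)).
General solution: K_1X_1 + K_2X_2.

x_1(t) = -K_1e^(2t)sin(5t) + 2K_1e^(2t)cos(5t) + 2K_2e^(2t)sin(5t) + K_2e^(2t)cos(5t), x_2(t) = K_1e^(2t)sin(5t) - K_1e^(2t)cos(5t) - K_2e^(2t)sin(5t) - K_2e^(2t)cos(5t)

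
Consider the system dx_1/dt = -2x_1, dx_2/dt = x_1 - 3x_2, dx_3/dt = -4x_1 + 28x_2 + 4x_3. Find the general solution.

Coefficient matrix A = [[-2, 0, 0], [1, -3, 0], [-4, 28, 4]].
det(A - λI) = 0 gives eigenvalues λ = -2, -3, 4.
For λ=-2: eigenvector (1,1,-4).
For λ=-3: eigenvector (0,1,-4).
For λ=4: eigenvector (0,0,1).
General solution: c_1e^(-2t)(1,1,-4) + c_2e^(-3t)(0,1,-4) + c_3e^(4t)(0,0,1).

x_1(t) = c_1e^(-2t), x_2(t) = c_1e^(-2t) + c_2e^(-3t), x_3(t) = -4c_1e^(-2t) - 4c_2e^(-3t) + c_3e^(4t)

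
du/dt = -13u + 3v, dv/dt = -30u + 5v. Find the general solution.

u(t) = -c_1e^(-4t)cos(3t) - c_2e^(-4t)sin(3t), v(t) = c_1e^(-4t)sin(3t) - 3c_1e^(-4t)cos(3t) - 3c_2e^(-4t)sin(3t) - c_2e^(-4t)cos(3t)

Coefficient matrix A = [[-13, 3], [-30, 5]].
Characteristic polynomial det(A - λI) = λ^2 + 8λ + 25 = 0.
Eigenvalues λ = -4 ± 3i (complex conjugate pair).
For λ=-4+3i: an eigenvector is (-1,-3) - i(0,1) = (-1, -3 - i).
A real fundamental pair from Re and Im of e^((-4+3i)t)v: X_1 = e^(-4t)(cos(3t)·(-1,-3) + sin(3t)·(0,1)), X_2 = e^(-4t)(sin(3t)·(-1,-3) - cos(3t)·(0,1)).
General solution: c_1X_1 + c_2X_2.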